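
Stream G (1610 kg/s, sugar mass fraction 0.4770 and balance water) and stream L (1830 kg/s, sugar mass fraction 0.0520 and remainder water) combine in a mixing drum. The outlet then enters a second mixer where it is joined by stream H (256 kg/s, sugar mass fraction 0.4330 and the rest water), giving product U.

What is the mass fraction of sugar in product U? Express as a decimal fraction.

Overall, product flow = 3696 kg/s.
sugar in = 1610×0.477 + 1830×0.052 + 256×0.433 = 973.98 kg/s.
sugar fraction in U = 0.2635.

0.2635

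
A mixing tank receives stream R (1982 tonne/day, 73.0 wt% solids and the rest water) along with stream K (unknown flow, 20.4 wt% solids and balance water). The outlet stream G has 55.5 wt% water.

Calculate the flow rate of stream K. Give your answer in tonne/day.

2344 tonne/day

Let K be the unknown flow. Total out = 1982 + K.
water balance: 535.14 + 0.796·K = 0.555·(1982 + K)
(0.796 − 0.555)·K = 0.555×1982 − 535.14 = 564.87
K = 564.87 / 0.241 = 2343.9 tonne/day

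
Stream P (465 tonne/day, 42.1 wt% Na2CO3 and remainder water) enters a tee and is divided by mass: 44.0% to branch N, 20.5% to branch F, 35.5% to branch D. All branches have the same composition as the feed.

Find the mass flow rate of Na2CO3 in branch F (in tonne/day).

Branch F total = 0.205×465 = 95.325 tonne/day.
Na2CO3 in F = 0.421×95.325 = 40.132 tonne/day.

40.13 tonne/day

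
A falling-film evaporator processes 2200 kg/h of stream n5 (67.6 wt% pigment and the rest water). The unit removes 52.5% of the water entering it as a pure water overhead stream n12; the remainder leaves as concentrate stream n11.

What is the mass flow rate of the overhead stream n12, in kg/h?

374.2 kg/h

water entering = 2200×0.324 = 712.8 kg/h; overhead removed = 0.525×712.8 = 374.22 kg/h.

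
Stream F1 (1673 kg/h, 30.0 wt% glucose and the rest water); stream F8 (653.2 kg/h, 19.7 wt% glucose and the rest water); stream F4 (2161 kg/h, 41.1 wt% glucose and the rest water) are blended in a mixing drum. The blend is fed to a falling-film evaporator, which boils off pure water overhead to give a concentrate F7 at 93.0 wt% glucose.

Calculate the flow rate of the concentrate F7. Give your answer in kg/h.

glucose entering = 1673×0.300 + 653.2×0.197 + 2161×0.411 = 1518.8 kg/h.
All glucose reports to F7, so F7 = 1518.8/0.930 = 1633.1 kg/h.

1633 kg/h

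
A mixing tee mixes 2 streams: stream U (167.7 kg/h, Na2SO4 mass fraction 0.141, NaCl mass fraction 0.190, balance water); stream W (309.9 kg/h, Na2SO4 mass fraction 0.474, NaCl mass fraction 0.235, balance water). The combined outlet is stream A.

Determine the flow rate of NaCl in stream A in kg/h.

NaCl out = NaCl in = 167.7×0.190 + 309.9×0.235 = 104.69 kg/h.

104.7 kg/h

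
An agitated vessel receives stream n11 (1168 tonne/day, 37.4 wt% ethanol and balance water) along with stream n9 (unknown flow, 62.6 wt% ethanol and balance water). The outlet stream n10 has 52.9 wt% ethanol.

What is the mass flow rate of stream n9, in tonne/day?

1866 tonne/day

Let n9 be the unknown flow. Total out = 1168 + n9.
ethanol balance: 436.83 + 0.626·n9 = 0.529·(1168 + n9)
(0.626 − 0.529)·n9 = 0.529×1168 − 436.83 = 181.04
n9 = 181.04 / 0.097 = 1866.4 tonne/day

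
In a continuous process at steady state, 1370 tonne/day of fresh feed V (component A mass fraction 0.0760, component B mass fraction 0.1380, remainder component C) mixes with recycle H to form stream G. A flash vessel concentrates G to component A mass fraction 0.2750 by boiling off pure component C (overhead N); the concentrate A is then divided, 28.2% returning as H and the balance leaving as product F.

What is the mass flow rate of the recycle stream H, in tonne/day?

Overall component A balance (none leaves overhead): component A in fresh feed = component A in product, i.e. 1370×0.076 = (1−0.282)·A·0.275.
A = 104.12/(0.275×0.718) = 527.32 tonne/day.
Recycle H = 0.282×527.32 = 148.71 tonne/day.

148.7 tonne/day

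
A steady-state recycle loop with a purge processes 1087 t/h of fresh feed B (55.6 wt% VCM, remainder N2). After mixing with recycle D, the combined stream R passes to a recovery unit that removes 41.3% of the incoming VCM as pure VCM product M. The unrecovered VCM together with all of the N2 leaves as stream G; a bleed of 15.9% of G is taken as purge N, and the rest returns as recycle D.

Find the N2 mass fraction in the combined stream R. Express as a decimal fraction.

N2 enters only via B and leaves only via the purge: 1087×0.444 = 0.159×(N2 in G), and the recovery unit passes all N2, so N2 in R = N2 in G = 3035.4 t/h.
VCM in R: m_A = 1087×0.556 + (1−0.159)·(1−0.413)·m_A, so m_A = 604.37/0.5063 = 1193.6 t/h.
R = 1193.6 + 3035.4 = 4229 t/h.
N2 fraction in R = 3035.4/4229 = 0.718.

0.718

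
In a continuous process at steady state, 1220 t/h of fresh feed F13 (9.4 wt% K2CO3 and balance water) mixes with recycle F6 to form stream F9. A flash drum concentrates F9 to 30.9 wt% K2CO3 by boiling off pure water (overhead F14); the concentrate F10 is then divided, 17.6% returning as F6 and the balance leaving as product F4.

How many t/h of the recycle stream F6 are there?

Overall K2CO3 balance (none leaves overhead): K2CO3 in fresh feed = K2CO3 in product, i.e. 1220×0.094 = (1−0.176)·F10·0.309.
F10 = 114.68/(0.309×0.824) = 450.4 t/h.
Recycle F6 = 0.176×450.4 = 79.271 t/h.

79.27 t/h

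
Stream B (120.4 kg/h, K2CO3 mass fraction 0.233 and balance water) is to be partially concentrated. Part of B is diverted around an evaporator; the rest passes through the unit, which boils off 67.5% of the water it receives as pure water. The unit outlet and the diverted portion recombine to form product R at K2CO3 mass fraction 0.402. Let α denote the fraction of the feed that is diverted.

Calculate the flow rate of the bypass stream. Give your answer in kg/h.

22.63 kg/h

All 120.4×0.233 = 28.053 kg/h of K2CO3 reaches R, so R = 28.053/0.402 = 69.784 kg/h and vapour = 50.616 kg/h.
The evaporator receives (1−α)·120.4 of feed at 0.767 water and removes 0.675 of that water:
0.675×0.767×(1−α)×120.4 = 50.616
(1−α) = 50.616/62.334 = 0.8120;  α = 0.1880.
Bypass flow = 0.1880×120.4 = 22.634 kg/h.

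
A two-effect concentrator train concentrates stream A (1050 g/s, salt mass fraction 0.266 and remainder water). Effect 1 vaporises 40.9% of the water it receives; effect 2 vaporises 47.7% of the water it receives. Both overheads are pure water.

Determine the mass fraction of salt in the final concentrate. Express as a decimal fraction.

0.540

water in feed = 1050×0.734 = 770.7 g/s.
After stage 1: water left = (1−0.409)×770.7 = 455.48; stream total = 734.78 g/s.
After stage 2: water left = (1−0.477)×455.48 = 238.22; final concentrate = 517.52 g/s.
salt fraction = 279.3/517.52 = 0.540.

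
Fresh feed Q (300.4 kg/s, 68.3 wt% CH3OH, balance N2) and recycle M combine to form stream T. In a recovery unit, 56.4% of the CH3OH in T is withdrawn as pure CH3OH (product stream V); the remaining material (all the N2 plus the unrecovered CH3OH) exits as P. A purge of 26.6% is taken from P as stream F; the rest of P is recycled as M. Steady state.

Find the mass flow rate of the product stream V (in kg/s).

CH3OH in T: m_A = 300.4×0.683 + (1−0.266)·(1−0.564)·m_A, so m_A = 205.17/0.6800 = 301.74 kg/s.
Product V = 0.564×301.74 = 170.18 kg/s.

170.2 kg/s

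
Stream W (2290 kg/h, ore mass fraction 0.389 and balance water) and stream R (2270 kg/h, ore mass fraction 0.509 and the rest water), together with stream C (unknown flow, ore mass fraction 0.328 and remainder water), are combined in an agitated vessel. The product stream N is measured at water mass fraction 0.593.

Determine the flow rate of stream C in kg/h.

Let C be the unknown flow. Total out = 4560 + C.
water balance: 2513.8 + 0.672·C = 0.593·(4560 + C)
(0.672 − 0.593)·C = 0.593×4560 − 2513.8 = 190.32
C = 190.32 / 0.079 = 2409.1 kg/h

2409 kg/h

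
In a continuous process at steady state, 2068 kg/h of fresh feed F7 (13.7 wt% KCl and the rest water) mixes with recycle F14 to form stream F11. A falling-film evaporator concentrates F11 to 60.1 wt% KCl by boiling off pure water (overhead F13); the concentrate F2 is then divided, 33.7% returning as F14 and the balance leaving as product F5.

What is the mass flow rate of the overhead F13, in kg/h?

Overall KCl balance (none leaves overhead): KCl in fresh feed = KCl in product, i.e. 2068×0.137 = (1−0.337)·F2·0.601.
F2 = 283.32/(0.601×0.663) = 711.02 kg/h.
Recycle F14 = 0.337×711.02 = 239.61 kg/h.
Combined feed F11 = 2068 + 239.61 = 2307.6 kg/h.
Overhead F13 = F11 − F2 = 2307.6 − 711.02 = 1596.6 kg/h.

1597 kg/h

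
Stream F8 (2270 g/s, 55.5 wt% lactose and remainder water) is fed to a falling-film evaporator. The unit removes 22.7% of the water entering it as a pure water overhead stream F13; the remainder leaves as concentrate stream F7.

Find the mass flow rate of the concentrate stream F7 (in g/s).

2041 g/s

water entering = 2270×0.445 = 1010.1 g/s; overhead removed = 0.227×1010.1 = 229.3 g/s.
Concentrate = 2270 − 229.3 = 2040.7 g/s.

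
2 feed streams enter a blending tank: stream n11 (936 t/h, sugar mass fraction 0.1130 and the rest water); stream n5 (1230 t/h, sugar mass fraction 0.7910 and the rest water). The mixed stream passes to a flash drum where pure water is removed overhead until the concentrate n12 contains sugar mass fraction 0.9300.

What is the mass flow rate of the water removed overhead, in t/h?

sugar entering = 936×0.113 + 1230×0.791 = 1078.7 t/h.
All sugar reports to n12, so n12 = 1078.7/0.930 = 1159.9 t/h.
Total feed = 2166 t/h; overhead = 2166 − 1159.9 = 1006.1 t/h.

1006 t/h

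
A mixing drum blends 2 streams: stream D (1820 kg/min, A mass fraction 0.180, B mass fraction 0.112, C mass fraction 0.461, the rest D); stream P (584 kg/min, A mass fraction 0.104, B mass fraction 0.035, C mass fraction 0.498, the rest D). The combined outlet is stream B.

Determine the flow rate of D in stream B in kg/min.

D out = D in = 1820×0.247 + 584×0.363 = 661.53 kg/min.

661.5 kg/min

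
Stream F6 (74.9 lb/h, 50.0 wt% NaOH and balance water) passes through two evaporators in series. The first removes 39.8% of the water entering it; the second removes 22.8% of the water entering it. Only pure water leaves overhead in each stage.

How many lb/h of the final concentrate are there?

water in feed = 74.9×0.500 = 37.45 lb/h.
After stage 1: water left = (1−0.398)×37.45 = 22.545; stream total = 59.995 lb/h.
After stage 2: water left = (1−0.228)×22.545 = 17.405; final concentrate = 54.855 lb/h.

54.85 lb/h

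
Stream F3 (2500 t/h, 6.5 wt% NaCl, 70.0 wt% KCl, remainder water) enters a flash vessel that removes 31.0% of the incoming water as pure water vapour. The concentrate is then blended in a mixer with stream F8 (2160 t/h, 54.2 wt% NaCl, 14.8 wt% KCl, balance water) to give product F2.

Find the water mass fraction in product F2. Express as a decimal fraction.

0.240

Vapour removed = 0.310×0.235×2500 = 182.12 t/h; concentrate = 2317.9 t/h.
water reaching the mixer = 405.38 (from concentrate) + 2160×0.310 = 1075 t/h.
Product flow = 2317.9 + 2160 = 4477.9 t/h; water fraction = 0.240.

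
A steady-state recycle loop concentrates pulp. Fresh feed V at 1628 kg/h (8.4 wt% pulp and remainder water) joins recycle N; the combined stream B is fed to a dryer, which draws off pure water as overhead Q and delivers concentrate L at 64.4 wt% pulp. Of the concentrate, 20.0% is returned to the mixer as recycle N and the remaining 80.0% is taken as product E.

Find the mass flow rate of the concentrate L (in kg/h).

Overall pulp balance (none leaves overhead): pulp in fresh feed = pulp in product, i.e. 1628×0.084 = (1−0.200)·L·0.644.
L = 136.75/(0.644×0.800) = 265.43 kg/h.

265.4 kg/h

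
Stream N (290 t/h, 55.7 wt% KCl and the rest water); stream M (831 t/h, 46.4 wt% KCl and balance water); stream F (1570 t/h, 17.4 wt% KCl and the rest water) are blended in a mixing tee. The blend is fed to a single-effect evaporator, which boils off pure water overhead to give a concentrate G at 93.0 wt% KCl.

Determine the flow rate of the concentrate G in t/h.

882 t/h

KCl entering = 290×0.557 + 831×0.464 + 1570×0.174 = 820.29 t/h.
All KCl reports to G, so G = 820.29/0.930 = 882.04 t/h.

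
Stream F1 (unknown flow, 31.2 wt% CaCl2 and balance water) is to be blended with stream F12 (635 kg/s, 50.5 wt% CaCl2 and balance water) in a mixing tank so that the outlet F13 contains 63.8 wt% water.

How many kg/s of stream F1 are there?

1816 kg/s

Let F1 be the unknown flow. Total out = 635 + F1.
water balance: 314.32 + 0.688·F1 = 0.638·(635 + F1)
(0.688 − 0.638)·F1 = 0.638×635 − 314.32 = 90.805
F1 = 90.805 / 0.050 = 1816.1 kg/s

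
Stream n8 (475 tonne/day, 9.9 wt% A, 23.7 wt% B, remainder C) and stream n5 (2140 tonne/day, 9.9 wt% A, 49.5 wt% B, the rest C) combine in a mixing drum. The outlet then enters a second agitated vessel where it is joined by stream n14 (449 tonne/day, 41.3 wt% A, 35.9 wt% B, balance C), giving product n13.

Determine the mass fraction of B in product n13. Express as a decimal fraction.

0.435

Overall, product flow = 3064 tonne/day.
B in = 475×0.237 + 2140×0.495 + 449×0.359 = 1333.1 tonne/day.
B fraction in n13 = 0.435.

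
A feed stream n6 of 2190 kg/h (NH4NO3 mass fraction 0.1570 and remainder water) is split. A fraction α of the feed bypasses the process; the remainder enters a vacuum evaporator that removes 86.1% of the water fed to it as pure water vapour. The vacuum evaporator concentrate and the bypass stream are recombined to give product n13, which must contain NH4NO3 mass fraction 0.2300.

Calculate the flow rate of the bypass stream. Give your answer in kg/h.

All 2190×0.157 = 343.83 kg/h of NH4NO3 reaches n13, so n13 = 343.83/0.230 = 1494.9 kg/h and vapour = 695.09 kg/h.
The evaporator receives (1−α)·2190 of feed at 0.843 water and removes 0.861 of that water:
0.861×0.843×(1−α)×2190 = 695.09
(1−α) = 695.09/1589.6 = 0.4373;  α = 0.5627.
Bypass flow = 0.5627×2190 = 1232.3 kg/h.

1232 kg/h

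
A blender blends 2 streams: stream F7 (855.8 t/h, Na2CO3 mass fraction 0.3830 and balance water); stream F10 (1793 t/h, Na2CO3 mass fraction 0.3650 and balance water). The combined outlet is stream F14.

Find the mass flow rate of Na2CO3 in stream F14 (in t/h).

Na2CO3 out = Na2CO3 in = 855.8×0.383 + 1793×0.365 = 982.22 t/h.

982.2 t/h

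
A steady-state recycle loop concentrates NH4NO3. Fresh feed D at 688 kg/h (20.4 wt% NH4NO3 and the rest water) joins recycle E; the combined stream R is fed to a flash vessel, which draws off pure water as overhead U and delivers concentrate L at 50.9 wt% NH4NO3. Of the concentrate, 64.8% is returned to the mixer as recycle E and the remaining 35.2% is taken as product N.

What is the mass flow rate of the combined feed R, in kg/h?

Overall NH4NO3 balance (none leaves overhead): NH4NO3 in fresh feed = NH4NO3 in product, i.e. 688×0.204 = (1−0.648)·L·0.509.
L = 140.35/(0.509×0.352) = 783.35 kg/h.
Recycle E = 0.648×783.35 = 507.61 kg/h.
Combined feed R = 688 + 507.61 = 1195.6 kg/h.

1196 kg/h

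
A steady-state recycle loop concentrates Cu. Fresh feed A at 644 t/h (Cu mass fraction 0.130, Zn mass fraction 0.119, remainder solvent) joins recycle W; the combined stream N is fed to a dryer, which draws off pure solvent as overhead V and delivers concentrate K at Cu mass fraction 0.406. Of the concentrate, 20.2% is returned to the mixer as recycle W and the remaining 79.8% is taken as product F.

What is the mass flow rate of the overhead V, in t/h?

Overall Cu balance (none leaves overhead): Cu in fresh feed = Cu in product, i.e. 644×0.130 = (1−0.202)·K·0.406.
K = 83.72/(0.406×0.798) = 258.4 t/h.
Recycle W = 0.202×258.4 = 52.198 t/h.
Combined feed N = 644 + 52.198 = 696.2 t/h.
Overhead V = N − K = 696.2 − 258.4 = 437.79 t/h.

437.8 t/h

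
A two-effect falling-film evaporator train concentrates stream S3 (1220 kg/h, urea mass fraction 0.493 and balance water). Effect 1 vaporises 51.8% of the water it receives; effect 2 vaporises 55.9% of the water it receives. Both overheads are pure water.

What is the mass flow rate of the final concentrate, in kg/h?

732.9 kg/h

water in feed = 1220×0.507 = 618.54 kg/h.
After stage 1: water left = (1−0.518)×618.54 = 298.14; stream total = 899.6 kg/h.
After stage 2: water left = (1−0.559)×298.14 = 131.48; final concentrate = 732.94 kg/h.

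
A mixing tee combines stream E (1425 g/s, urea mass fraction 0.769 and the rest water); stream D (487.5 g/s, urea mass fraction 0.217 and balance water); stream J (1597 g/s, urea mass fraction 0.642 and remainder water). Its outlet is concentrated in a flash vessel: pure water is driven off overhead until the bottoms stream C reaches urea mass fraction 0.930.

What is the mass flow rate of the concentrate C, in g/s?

urea entering = 1425×0.769 + 487.5×0.217 + 1597×0.642 = 2226.9 g/s.
All urea reports to C, so C = 2226.9/0.930 = 2394.5 g/s.

2395 g/s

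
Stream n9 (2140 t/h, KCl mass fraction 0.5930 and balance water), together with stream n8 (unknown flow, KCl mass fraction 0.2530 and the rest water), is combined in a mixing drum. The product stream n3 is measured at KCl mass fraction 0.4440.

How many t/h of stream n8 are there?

1669 t/h

Let n8 be the unknown flow. Total out = 2140 + n8.
KCl balance: 1269 + 0.253·n8 = 0.444·(2140 + n8)
(0.253 − 0.444)·n8 = 0.444×2140 − 1269 = -318.86
n8 = -318.86 / -0.191 = 1669.4 t/h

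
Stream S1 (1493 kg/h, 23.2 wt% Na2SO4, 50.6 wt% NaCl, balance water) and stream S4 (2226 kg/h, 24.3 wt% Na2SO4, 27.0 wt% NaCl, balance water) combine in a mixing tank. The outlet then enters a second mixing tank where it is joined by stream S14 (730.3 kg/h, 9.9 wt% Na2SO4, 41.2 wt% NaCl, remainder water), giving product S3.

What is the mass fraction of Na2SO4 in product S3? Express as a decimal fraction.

0.216

Overall, product flow = 4449.3 kg/h.
Na2SO4 in = 1493×0.232 + 2226×0.243 + 730.3×0.099 = 959.59 kg/h.
Na2SO4 fraction in S3 = 0.216.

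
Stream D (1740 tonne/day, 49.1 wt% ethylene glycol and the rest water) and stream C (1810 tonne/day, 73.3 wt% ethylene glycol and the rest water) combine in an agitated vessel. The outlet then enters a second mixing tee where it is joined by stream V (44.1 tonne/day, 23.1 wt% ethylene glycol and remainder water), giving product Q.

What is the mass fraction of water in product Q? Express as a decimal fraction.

0.3903

Overall, product flow = 3594.1 tonne/day.
water in = 1740×0.509 + 1810×0.267 + 44.1×0.769 = 1402.8 tonne/day.
water fraction in Q = 0.3903.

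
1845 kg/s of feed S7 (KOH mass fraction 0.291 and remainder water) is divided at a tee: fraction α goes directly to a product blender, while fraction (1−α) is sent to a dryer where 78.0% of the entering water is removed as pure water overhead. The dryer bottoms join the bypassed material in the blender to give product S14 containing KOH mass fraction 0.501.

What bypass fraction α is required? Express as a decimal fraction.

0.242

All 1845×0.291 = 536.89 kg/s of KOH reaches S14, so S14 = 536.89/0.501 = 1071.6 kg/s and vapour = 773.35 kg/s.
The evaporator receives (1−α)·1845 of feed at 0.709 water and removes 0.780 of that water:
0.780×0.709×(1−α)×1845 = 773.35
(1−α) = 773.35/1020.3 = 0.7580;  α = 0.2420.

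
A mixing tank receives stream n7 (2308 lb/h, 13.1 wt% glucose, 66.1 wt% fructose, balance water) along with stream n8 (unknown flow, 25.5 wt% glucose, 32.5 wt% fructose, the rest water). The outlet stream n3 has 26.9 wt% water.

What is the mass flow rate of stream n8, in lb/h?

Let n8 be the unknown flow. Total out = 2308 + n8.
water balance: 480.06 + 0.420·n8 = 0.269·(2308 + n8)
(0.420 − 0.269)·n8 = 0.269×2308 − 480.06 = 140.79
n8 = 140.79 / 0.151 = 932.37 lb/h

932.4 lb/h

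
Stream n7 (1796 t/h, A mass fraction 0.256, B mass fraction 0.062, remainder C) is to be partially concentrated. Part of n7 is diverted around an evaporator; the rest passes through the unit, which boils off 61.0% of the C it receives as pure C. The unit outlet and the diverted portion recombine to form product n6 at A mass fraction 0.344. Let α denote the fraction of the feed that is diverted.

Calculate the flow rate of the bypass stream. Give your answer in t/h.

All 1796×0.256 = 459.78 t/h of A reaches n6, so n6 = 459.78/0.344 = 1336.6 t/h and vapour = 459.44 t/h.
The evaporator receives (1−α)·1796 of feed at 0.682 C and removes 0.610 of that C:
0.610×0.682×(1−α)×1796 = 459.44
(1−α) = 459.44/747.17 = 0.6149;  α = 0.3851.
Bypass flow = 0.3851×1796 = 691.63 t/h.

691.6 t/h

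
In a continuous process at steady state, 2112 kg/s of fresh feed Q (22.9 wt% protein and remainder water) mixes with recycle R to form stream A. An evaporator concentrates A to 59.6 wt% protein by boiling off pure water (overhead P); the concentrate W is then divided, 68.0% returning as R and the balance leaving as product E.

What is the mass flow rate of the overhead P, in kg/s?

Overall protein balance (none leaves overhead): protein in fresh feed = protein in product, i.e. 2112×0.229 = (1−0.680)·W·0.596.
W = 483.65/(0.596×0.320) = 2535.9 kg/s.
Recycle R = 0.680×2535.9 = 1724.4 kg/s.
Combined feed A = 2112 + 1724.4 = 3836.4 kg/s.
Overhead P = A − W = 3836.4 − 2535.9 = 1300.5 kg/s.

1301 kg/s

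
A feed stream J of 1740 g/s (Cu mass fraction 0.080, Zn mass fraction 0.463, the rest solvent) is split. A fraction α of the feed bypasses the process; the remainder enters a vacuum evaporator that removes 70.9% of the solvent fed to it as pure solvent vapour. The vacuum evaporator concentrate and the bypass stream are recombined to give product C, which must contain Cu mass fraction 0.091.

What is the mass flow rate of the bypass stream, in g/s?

All 1740×0.080 = 139.2 g/s of Cu reaches C, so C = 139.2/0.091 = 1529.7 g/s and vapour = 210.33 g/s.
The evaporator receives (1−α)·1740 of feed at 0.457 solvent and removes 0.709 of that solvent:
0.709×0.457×(1−α)×1740 = 210.33
(1−α) = 210.33/563.78 = 0.3731;  α = 0.6269.
Bypass flow = 0.6269×1740 = 1090.9 g/s.

1091 g/s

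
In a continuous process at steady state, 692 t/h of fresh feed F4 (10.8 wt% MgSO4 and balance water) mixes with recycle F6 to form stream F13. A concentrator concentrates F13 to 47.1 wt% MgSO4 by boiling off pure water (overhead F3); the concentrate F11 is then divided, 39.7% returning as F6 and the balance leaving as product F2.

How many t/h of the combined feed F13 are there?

796.5 t/h

Overall MgSO4 balance (none leaves overhead): MgSO4 in fresh feed = MgSO4 in product, i.e. 692×0.108 = (1−0.397)·F11·0.471.
F11 = 74.736/(0.471×0.603) = 263.14 t/h.
Recycle F6 = 0.397×263.14 = 104.47 t/h.
Combined feed F13 = 692 + 104.47 = 796.47 t/h.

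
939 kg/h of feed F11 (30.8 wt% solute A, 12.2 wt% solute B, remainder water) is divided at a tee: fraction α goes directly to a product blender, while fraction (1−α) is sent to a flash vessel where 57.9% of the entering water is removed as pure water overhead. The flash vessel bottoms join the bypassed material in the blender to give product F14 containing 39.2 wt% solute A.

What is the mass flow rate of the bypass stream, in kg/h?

329.3 kg/h

All 939×0.308 = 289.21 kg/h of solute A reaches F14, so F14 = 289.21/0.392 = 737.79 kg/h and vapour = 201.21 kg/h.
The evaporator receives (1−α)·939 of feed at 0.570 water and removes 0.579 of that water:
0.579×0.570×(1−α)×939 = 201.21
(1−α) = 201.21/309.9 = 0.6493;  α = 0.3507.
Bypass flow = 0.3507×939 = 329.32 kg/h.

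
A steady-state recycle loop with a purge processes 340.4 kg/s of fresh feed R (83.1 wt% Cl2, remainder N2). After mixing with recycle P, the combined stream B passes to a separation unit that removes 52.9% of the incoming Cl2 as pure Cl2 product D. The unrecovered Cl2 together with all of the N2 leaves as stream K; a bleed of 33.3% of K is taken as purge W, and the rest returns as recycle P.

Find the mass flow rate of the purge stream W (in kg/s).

N2 enters only via R and leaves only via the purge: 340.4×0.169 = 0.333×(N2 in K), and the separation unit passes all N2, so N2 in B = N2 in K = 172.76 kg/s.
Cl2 in B: m_A = 340.4×0.831 + (1−0.333)·(1−0.529)·m_A, so m_A = 282.87/0.6858 = 412.44 kg/s.
K = (1−0.529)×412.44 + 172.76 = 367.02 kg/s.
Purge W = 0.333×367.02 = 122.22 kg/s.

122.2 kg/s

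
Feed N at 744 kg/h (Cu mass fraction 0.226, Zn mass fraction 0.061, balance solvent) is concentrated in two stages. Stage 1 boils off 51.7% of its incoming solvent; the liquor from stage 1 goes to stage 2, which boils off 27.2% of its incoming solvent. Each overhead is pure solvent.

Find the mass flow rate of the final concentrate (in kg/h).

solvent in feed = 744×0.713 = 530.47 kg/h.
After stage 1: solvent left = (1−0.517)×530.47 = 256.22; stream total = 469.75 kg/h.
After stage 2: solvent left = (1−0.272)×256.22 = 186.53; final concentrate = 400.05 kg/h.

400.1 kg/h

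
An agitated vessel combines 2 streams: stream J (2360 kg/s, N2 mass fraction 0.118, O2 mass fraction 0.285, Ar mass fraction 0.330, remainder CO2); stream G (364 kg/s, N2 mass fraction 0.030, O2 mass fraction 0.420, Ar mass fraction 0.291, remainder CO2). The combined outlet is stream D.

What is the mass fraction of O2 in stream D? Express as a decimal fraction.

Total flow out = 2360 + 364 = 2724 kg/s.
O2 in = 2360×0.285 + 364×0.420 = 825.48 kg/s.
O2 mass fraction in D = 825.48/2724 = 0.303.

0.303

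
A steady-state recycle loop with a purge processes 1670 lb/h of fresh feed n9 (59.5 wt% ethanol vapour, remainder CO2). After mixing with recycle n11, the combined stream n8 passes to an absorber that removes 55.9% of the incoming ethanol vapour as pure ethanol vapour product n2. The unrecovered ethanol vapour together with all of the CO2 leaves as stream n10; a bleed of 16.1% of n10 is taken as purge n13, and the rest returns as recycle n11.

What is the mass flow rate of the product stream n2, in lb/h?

ethanol vapour in n8: m_A = 1670×0.595 + (1−0.161)·(1−0.559)·m_A, so m_A = 993.65/0.6300 = 1577.2 lb/h.
Product n2 = 0.559×1577.2 = 881.67 lb/h.

881.7 lb/h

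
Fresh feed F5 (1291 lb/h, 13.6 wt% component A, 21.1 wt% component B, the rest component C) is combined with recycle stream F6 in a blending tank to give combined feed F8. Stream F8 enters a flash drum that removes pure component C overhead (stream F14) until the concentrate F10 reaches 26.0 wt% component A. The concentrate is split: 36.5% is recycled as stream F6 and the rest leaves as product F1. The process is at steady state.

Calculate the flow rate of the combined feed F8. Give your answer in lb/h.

Overall component A balance (none leaves overhead): component A in fresh feed = component A in product, i.e. 1291×0.136 = (1−0.365)·F10·0.260.
F10 = 175.58/(0.260×0.635) = 1063.5 lb/h.
Recycle F6 = 0.365×1063.5 = 388.16 lb/h.
Combined feed F8 = 1291 + 388.16 = 1679.2 lb/h.

1679 lb/h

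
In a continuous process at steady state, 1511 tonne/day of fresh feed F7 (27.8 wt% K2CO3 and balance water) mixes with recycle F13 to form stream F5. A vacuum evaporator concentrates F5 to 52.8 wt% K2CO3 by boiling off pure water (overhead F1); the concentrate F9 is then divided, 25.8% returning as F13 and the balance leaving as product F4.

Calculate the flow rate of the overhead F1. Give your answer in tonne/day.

715.4 tonne/day

Overall K2CO3 balance (none leaves overhead): K2CO3 in fresh feed = K2CO3 in product, i.e. 1511×0.278 = (1−0.258)·F9·0.528.
F9 = 420.06/(0.528×0.742) = 1072.2 tonne/day.
Recycle F13 = 0.258×1072.2 = 276.62 tonne/day.
Combined feed F5 = 1511 + 276.62 = 1787.6 tonne/day.
Overhead F1 = F5 − F9 = 1787.6 − 1072.2 = 715.44 tonne/day.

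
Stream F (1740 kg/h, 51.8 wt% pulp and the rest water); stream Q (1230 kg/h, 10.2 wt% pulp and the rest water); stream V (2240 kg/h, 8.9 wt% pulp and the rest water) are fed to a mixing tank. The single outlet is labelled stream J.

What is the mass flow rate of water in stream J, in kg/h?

3984 kg/h

water out = water in = 1740×0.482 + 1230×0.898 + 2240×0.911 = 3983.9 kg/h.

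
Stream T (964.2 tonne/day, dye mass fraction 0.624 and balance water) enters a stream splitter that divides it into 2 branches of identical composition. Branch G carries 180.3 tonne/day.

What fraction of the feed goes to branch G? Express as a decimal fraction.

0.187

Fraction to G = 180.3/964.2 = 0.1870.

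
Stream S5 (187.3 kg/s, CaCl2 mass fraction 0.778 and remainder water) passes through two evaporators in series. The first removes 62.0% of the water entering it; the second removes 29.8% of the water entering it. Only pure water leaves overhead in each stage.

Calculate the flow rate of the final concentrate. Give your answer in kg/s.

156.8 kg/s

water in feed = 187.3×0.222 = 41.581 kg/s.
After stage 1: water left = (1−0.620)×41.581 = 15.801; stream total = 161.52 kg/s.
After stage 2: water left = (1−0.298)×15.801 = 11.092; final concentrate = 156.81 kg/s.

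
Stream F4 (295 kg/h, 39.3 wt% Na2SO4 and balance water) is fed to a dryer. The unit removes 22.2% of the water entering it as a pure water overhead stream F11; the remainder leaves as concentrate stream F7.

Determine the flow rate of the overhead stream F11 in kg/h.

water entering = 295×0.607 = 179.06 kg/h; overhead removed = 0.222×179.06 = 39.752 kg/h.

39.75 kg/h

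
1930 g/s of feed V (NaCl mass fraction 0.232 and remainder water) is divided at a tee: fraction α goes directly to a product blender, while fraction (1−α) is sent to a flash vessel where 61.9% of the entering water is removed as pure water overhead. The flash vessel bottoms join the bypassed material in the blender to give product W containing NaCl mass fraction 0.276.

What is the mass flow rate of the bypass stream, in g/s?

All 1930×0.232 = 447.76 g/s of NaCl reaches W, so W = 447.76/0.276 = 1622.3 g/s and vapour = 307.68 g/s.
The evaporator receives (1−α)·1930 of feed at 0.768 water and removes 0.619 of that water:
0.619×0.768×(1−α)×1930 = 307.68
(1−α) = 307.68/917.51 = 0.3353;  α = 0.6647.
Bypass flow = 0.6647×1930 = 1282.8 g/s.

1283 g/s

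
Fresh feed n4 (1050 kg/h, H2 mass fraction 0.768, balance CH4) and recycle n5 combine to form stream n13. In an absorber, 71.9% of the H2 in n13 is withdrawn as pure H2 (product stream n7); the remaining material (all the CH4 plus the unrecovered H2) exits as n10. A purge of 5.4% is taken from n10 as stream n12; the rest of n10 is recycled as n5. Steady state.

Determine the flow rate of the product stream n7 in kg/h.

789.7 kg/h

H2 in n13: m_A = 1050×0.768 + (1−0.054)·(1−0.719)·m_A, so m_A = 806.4/0.7342 = 1098.4 kg/h.
Product n7 = 0.719×1098.4 = 789.73 kg/h.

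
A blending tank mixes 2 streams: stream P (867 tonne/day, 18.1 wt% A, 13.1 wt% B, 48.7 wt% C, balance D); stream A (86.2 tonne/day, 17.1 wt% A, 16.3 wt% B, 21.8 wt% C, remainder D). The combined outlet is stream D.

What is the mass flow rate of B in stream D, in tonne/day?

B out = B in = 867×0.131 + 86.2×0.163 = 127.63 tonne/day.

127.6 tonne/day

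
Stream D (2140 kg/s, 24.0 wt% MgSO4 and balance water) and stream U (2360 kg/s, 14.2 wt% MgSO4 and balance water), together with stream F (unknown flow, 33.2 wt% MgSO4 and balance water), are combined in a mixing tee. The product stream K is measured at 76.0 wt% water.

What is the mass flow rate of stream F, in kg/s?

Let F be the unknown flow. Total out = 4500 + F.
water balance: 3651.3 + 0.668·F = 0.760·(4500 + F)
(0.668 − 0.760)·F = 0.760×4500 − 3651.3 = -231.28
F = -231.28 / -0.092 = 2513.9 kg/s

2514 kg/s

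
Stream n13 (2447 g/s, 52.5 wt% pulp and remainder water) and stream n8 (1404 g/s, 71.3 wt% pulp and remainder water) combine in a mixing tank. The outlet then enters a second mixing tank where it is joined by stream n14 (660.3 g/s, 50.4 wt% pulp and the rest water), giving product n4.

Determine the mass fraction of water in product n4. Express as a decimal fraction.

Overall, product flow = 4511.3 g/s.
water in = 2447×0.475 + 1404×0.287 + 660.3×0.496 = 1892.8 g/s.
water fraction in n4 = 0.4196.

0.4196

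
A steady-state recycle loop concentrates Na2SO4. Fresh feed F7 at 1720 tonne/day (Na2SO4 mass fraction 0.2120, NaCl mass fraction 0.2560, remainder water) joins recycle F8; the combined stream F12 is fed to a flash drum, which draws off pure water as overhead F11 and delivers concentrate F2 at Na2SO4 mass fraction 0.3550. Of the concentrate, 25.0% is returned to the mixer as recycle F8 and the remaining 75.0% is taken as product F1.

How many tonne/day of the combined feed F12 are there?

Overall Na2SO4 balance (none leaves overhead): Na2SO4 in fresh feed = Na2SO4 in product, i.e. 1720×0.212 = (1−0.250)·F2·0.355.
F2 = 364.64/(0.355×0.750) = 1369.5 tonne/day.
Recycle F8 = 0.250×1369.5 = 342.38 tonne/day.
Combined feed F12 = 1720 + 342.38 = 2062.4 tonne/day.

2062 tonne/day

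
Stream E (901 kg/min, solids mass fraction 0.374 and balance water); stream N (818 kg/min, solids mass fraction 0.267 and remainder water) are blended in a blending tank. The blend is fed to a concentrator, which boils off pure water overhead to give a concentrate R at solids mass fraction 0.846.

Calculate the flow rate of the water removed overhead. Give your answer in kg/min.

1063 kg/min

solids entering = 901×0.374 + 818×0.267 = 555.38 kg/min.
All solids reports to R, so R = 555.38/0.846 = 656.48 kg/min.
Total feed = 1719 kg/min; overhead = 1719 − 656.48 = 1062.5 kg/min.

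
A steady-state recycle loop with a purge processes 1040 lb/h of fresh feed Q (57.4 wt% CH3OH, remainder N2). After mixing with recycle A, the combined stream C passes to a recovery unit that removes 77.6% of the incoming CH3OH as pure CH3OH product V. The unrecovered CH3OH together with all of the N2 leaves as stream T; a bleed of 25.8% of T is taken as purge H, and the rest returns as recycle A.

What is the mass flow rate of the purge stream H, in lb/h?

N2 enters only via Q and leaves only via the purge: 1040×0.426 = 0.258×(N2 in T), and the recovery unit passes all N2, so N2 in C = N2 in T = 1717.2 lb/h.
CH3OH in C: m_A = 1040×0.574 + (1−0.258)·(1−0.776)·m_A, so m_A = 596.96/0.8338 = 715.96 lb/h.
T = (1−0.776)×715.96 + 1717.2 = 1877.6 lb/h.
Purge H = 0.258×1877.6 = 484.42 lb/h.

484.4 lb/h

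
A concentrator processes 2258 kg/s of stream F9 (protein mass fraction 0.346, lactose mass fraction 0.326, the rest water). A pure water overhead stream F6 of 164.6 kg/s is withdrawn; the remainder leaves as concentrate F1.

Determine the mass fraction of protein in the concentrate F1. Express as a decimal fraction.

protein is not removed: 2258×0.346 = 781.27 kg/s of protein enters F1.
Concentrate = 2258 − 164.6 = 2093.4 kg/s.
Mass fraction = 781.27/2093.4 = 0.373.

0.373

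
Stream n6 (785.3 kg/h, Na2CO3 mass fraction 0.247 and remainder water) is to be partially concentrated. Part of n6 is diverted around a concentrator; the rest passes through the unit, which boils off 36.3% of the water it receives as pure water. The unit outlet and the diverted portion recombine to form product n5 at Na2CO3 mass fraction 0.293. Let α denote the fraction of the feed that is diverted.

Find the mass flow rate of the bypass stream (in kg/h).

All 785.3×0.247 = 193.97 kg/h of Na2CO3 reaches n5, so n5 = 193.97/0.293 = 662.01 kg/h and vapour = 123.29 kg/h.
The evaporator receives (1−α)·785.3 of feed at 0.753 water and removes 0.363 of that water:
0.363×0.753×(1−α)×785.3 = 123.29
(1−α) = 123.29/214.65 = 0.5744;  α = 0.4256.
Bypass flow = 0.4256×785.3 = 334.25 kg/h.

334.3 kg/h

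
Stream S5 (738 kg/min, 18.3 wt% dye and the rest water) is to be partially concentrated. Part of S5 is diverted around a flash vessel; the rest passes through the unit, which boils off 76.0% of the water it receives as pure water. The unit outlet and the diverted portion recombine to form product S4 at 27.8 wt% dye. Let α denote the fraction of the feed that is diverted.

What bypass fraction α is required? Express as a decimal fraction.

All 738×0.183 = 135.05 kg/min of dye reaches S4, so S4 = 135.05/0.278 = 485.81 kg/min and vapour = 252.19 kg/min.
The evaporator receives (1−α)·738 of feed at 0.817 water and removes 0.760 of that water:
0.760×0.817×(1−α)×738 = 252.19
(1−α) = 252.19/458.24 = 0.5504;  α = 0.4496.

0.450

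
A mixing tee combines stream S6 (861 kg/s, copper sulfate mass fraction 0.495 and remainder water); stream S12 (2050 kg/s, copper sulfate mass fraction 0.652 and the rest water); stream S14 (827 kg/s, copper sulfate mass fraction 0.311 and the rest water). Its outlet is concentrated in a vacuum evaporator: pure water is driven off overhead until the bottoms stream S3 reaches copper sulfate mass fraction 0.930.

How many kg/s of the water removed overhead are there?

copper sulfate entering = 861×0.495 + 2050×0.652 + 827×0.311 = 2020 kg/s.
All copper sulfate reports to S3, so S3 = 2020/0.930 = 2172 kg/s.
Total feed = 3738 kg/s; overhead = 3738 − 2172 = 1566 kg/s.

1566 kg/s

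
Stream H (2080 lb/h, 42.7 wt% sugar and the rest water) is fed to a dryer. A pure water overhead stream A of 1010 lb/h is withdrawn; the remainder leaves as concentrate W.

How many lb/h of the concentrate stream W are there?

Concentrate = 2080 − 1010 = 1070 lb/h.

1070 lb/h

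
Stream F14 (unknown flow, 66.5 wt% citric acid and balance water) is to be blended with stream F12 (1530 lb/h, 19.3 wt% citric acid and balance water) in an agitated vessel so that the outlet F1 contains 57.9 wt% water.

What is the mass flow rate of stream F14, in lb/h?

Let F14 be the unknown flow. Total out = 1530 + F14.
water balance: 1234.7 + 0.335·F14 = 0.579·(1530 + F14)
(0.335 − 0.579)·F14 = 0.579×1530 − 1234.7 = -348.84
F14 = -348.84 / -0.244 = 1429.7 lb/h

1430 lb/h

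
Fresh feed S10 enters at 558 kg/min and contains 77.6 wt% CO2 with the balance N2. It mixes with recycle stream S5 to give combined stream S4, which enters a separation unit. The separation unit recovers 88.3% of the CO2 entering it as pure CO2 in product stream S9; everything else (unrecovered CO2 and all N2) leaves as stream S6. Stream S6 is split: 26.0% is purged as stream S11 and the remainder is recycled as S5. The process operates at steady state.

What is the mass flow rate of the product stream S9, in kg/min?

CO2 in S4: m_A = 558×0.776 + (1−0.260)·(1−0.883)·m_A, so m_A = 433.01/0.9134 = 474.05 kg/min.
Product S9 = 0.883×474.05 = 418.59 kg/min.

418.6 kg/min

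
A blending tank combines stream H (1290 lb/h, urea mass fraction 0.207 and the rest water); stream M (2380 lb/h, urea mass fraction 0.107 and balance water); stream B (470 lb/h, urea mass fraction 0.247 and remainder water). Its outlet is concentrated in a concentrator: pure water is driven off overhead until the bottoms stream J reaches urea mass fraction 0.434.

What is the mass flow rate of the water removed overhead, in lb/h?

2670 lb/h

urea entering = 1290×0.207 + 2380×0.107 + 470×0.247 = 637.78 lb/h.
All urea reports to J, so J = 637.78/0.434 = 1469.5 lb/h.
Total feed = 4140 lb/h; overhead = 4140 − 1469.5 = 2670.5 lb/h.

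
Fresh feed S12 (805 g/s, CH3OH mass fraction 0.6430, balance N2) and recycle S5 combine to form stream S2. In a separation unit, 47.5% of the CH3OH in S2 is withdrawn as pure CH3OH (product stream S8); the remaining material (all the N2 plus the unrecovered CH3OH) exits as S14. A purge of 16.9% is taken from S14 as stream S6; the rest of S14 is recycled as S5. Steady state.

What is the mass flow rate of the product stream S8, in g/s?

436.1 g/s

CH3OH in S2: m_A = 805×0.643 + (1−0.169)·(1−0.475)·m_A, so m_A = 517.62/0.5637 = 918.2 g/s.
Product S8 = 0.475×918.2 = 436.15 g/s.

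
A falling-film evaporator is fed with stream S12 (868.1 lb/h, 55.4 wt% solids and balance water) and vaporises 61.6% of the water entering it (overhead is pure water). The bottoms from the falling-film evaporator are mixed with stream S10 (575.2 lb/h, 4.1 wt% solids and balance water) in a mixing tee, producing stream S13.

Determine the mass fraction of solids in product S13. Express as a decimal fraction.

0.419

Vapour removed = 0.616×0.446×868.1 = 238.5 lb/h; concentrate = 629.6 lb/h.
solids reaching the mixer = 480.93 (from concentrate) + 575.2×0.041 = 504.51 lb/h.
Product flow = 629.6 + 575.2 = 1204.8 lb/h; solids fraction = 0.419.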